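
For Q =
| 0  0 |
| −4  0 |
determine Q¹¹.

[[0, 0], [0, 0]]

Q is strictly triangular, hence nilpotent: Q² = 0, so Q¹¹ = 0.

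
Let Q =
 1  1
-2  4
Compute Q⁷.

tr Q = 5 and det Q = 6, so the characteristic polynomial is λ² − (5)λ + (6) with roots 2 and 3.
Eigenvectors give P = [[1, 1], [1, 2]] with P⁻¹ = [[2, -1], [-1, 1]], and Q = P·diag(2, 3)·P⁻¹.
Then Q⁷ = P·diag(128, 2187)·P⁻¹ = [[128, 2187], [128, 4374]] · [[2, -1], [-1, 1]] = [[-1931, 2059], [-4118, 4246]].

[[-1931, 2059], [-4118, 4246]]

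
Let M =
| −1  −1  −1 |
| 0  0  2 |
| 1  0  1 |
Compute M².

[[0, 1, −2], [2, 0, 2], [0, −1, 0]]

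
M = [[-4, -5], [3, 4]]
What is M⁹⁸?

M² = I (check: tr M = 0 and det M = -1), so M⁹⁸ = I since 98 is even.

[[1, 0], [0, 1]]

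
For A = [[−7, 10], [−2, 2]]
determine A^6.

tr A = −5 and det A = 6, so the characteristic polynomial is λ² − (−5)λ + (6) with roots −3 and −2.
Eigenvectors give P = [[5, 2], [2, 1]] with P⁻¹ = [[1, −2], [−2, 5]], and A = P·diag(−3, −2)·P⁻¹.
Then A^6 = P·diag(729, 64)·P⁻¹ = [[3645, 128], [1458, 64]] · [[1, −2], [−2, 5]] = [[3389, −6650], [1330, −2596]].

[[3389, −6650], [1330, −2596]]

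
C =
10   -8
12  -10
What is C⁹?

[[2560, -2048], [3072, -2560]]

tr C = 0 and det C = -4, so the characteristic polynomial is λ² − (0)λ + (-4) with roots 2 and -2.
Eigenvectors give P = [[-1, 2], [-1, 3]] with P⁻¹ = [[-3, 2], [-1, 1]], and C = P·diag(2, -2)·P⁻¹.
Then C⁹ = P·diag(512, -512)·P⁻¹ = [[-512, -1024], [-512, -1536]] · [[-3, 2], [-1, 1]] = [[2560, -2048], [3072, -2560]].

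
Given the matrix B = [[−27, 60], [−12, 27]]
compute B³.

tr B = 0 and det B = −9, so the characteristic polynomial is λ² − (0)λ + (−9) with roots 3 and −3.
Eigenvectors give P = [[2, 5], [1, 2]] with P⁻¹ = [[−2, 5], [1, −2]], and B = P·diag(3, −3)·P⁻¹.
Then B³ = P·diag(27, −27)·P⁻¹ = [[54, −135], [27, −54]] · [[−2, 5], [1, −2]] = [[−243, 540], [−108, 243]].

[[−243, 540], [−108, 243]]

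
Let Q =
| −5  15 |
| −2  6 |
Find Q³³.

Q² = Q (a projection; rank 1, trace 1), so Q³³ = Q.

[[−5, 15], [−2, 6]]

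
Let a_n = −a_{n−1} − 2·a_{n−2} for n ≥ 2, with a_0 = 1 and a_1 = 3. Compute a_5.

−9

With companion matrix Q = [[−1, −2], [1, 0]], [a_n, a_{n−1}]ᵀ = Q·[a_{n−1}, a_{n−2}]ᵀ, so [a_5, a_4]ᵀ = Q⁴·[a_1, a_0]ᵀ.
Q⁴ = [[−1, −6], [3, 2]], giving [a_5, a_4]ᵀ = [[−9], [11]].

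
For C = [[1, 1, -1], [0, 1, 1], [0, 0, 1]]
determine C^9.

[[1, 9, 27], [0, 1, 9], [0, 0, 1]]

C = I + N where N = [[0, 1, -1], [0, 0, 1], [0, 0, 0]] is strictly upper-triangular, so N^3 = 0.
(I + N)^9 = I + 9·N + 36·N^2 = [[1, 9, 27], [0, 1, 9], [0, 0, 1]].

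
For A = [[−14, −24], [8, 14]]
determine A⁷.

tr A = 0 and det A = −4, so the characteristic polynomial is λ² − (0)λ + (−4) with roots −2 and 2.
Eigenvectors give P = [[−2, −3], [1, 2]] with P⁻¹ = [[−2, −3], [1, 2]], and A = P·diag(−2, 2)·P⁻¹.
Then A⁷ = P·diag(−128, 128)·P⁻¹ = [[256, −384], [−128, 256]] · [[−2, −3], [1, 2]] = [[−896, −1536], [512, 896]].

[[−896, −1536], [512, 896]]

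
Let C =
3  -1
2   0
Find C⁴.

[[31, -15], [30, -14]]

tr C = 3 and det C = 2, so the characteristic polynomial is λ² − (3)λ + (2) with roots 2 and 1.
Eigenvectors give P = [[1, -1], [1, -2]] with P⁻¹ = [[2, -1], [1, -1]], and C = P·diag(2, 1)·P⁻¹.
Then C⁴ = P·diag(16, 1)·P⁻¹ = [[16, -1], [16, -2]] · [[2, -1], [1, -1]] = [[31, -15], [30, -14]].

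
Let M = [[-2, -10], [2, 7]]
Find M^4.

[[-244, -650], [130, 341]]

tr M = 5 and det M = 6, so the characteristic polynomial is λ² − (5)λ + (6) with roots 2 and 3.
Eigenvectors give P = [[5, -2], [-2, 1]] with P⁻¹ = [[1, 2], [2, 5]], and M = P·diag(2, 3)·P⁻¹.
Then M^4 = P·diag(16, 81)·P⁻¹ = [[80, -162], [-32, 81]] · [[1, 2], [2, 5]] = [[-244, -650], [130, 341]].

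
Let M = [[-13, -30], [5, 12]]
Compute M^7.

tr M = -1 and det M = -6, so the characteristic polynomial is λ² − (-1)λ + (-6) with roots -3 and 2.
Eigenvectors give P = [[3, -2], [-1, 1]] with P⁻¹ = [[1, 2], [1, 3]], and M = P·diag(-3, 2)·P⁻¹.
Then M^7 = P·diag(-2187, 128)·P⁻¹ = [[-6561, -256], [2187, 128]] · [[1, 2], [1, 3]] = [[-6817, -13890], [2315, 4758]].

[[-6817, -13890], [2315, 4758]]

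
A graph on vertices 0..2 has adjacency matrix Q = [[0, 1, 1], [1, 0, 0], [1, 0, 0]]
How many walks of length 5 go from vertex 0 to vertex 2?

The number of length-5 walks from vertex 0 to vertex 2 is entry (0,2) of Q⁵, where Q is the adjacency matrix.
Q² = [[2, 0, 0], [0, 1, 1], [0, 1, 1]]
Q³ = [[0, 2, 2], [2, 0, 0], [2, 0, 0]]
Q⁴ = [[4, 0, 0], [0, 2, 2], [0, 2, 2]]
Q⁵ = [[0, 4, 4], [4, 0, 0], [4, 0, 0]]

4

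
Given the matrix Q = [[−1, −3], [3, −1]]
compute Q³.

[[26, 18], [−18, 26]]

Q² = [[−8, 6], [−6, −8]]
Q³ = [[26, 18], [−18, 26]]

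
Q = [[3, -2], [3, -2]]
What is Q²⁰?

Q² = Q (a projection; rank 1, trace 1), so Q²⁰ = Q.

[[3, -2], [3, -2]]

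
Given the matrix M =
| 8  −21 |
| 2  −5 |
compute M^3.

[[50, −147], [14, −41]]

tr M = 3 and det M = 2, so the characteristic polynomial is λ² − (3)λ + (2) with roots 2 and 1.
Eigenvectors give P = [[−7, −3], [−2, −1]] with P⁻¹ = [[−1, 3], [2, −7]], and M = P·diag(2, 1)·P⁻¹.
Then M^3 = P·diag(8, 1)·P⁻¹ = [[−56, −3], [−16, −1]] · [[−1, 3], [2, −7]] = [[50, −147], [14, −41]].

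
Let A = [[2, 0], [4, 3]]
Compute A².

[[4, 0], [20, 9]]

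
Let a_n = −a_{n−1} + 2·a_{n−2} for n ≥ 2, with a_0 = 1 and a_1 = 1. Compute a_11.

With companion matrix T = [[−1, 2], [1, 0]], [a_n, a_{n−1}]ᵀ = T·[a_{n−1}, a_{n−2}]ᵀ, so [a_11, a_10]ᵀ = T^10·[a_1, a_0]ᵀ.
T^10 = [[683, −682], [−341, 342]], giving [a_11, a_10]ᵀ = [[1], [1]].

1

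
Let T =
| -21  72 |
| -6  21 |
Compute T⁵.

[[-1701, 5832], [-486, 1701]]

tr T = 0 and det T = -9, so the characteristic polynomial is λ² − (0)λ + (-9) with roots -3 and 3.
Eigenvectors give P = [[4, 3], [1, 1]] with P⁻¹ = [[1, -3], [-1, 4]], and T = P·diag(-3, 3)·P⁻¹.
Then T⁵ = P·diag(-243, 243)·P⁻¹ = [[-972, 729], [-243, 243]] · [[1, -3], [-1, 4]] = [[-1701, 5832], [-486, 1701]].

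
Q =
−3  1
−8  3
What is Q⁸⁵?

[[−3, 1], [−8, 3]]

Q² = I (check: tr Q = 0 and det Q = −1), so Q⁸⁵ = Q since 85 is odd.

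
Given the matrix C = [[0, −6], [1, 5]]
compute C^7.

[[−3990, −12354], [2059, 6305]]

tr C = 5 and det C = 6, so the characteristic polynomial is λ² − (5)λ + (6) with roots 2 and 3.
Eigenvectors give P = [[−3, 2], [1, −1]] with P⁻¹ = [[−1, −2], [−1, −3]], and C = P·diag(2, 3)·P⁻¹.
Then C^7 = P·diag(128, 2187)·P⁻¹ = [[−384, 4374], [128, −2187]] · [[−1, −2], [−1, −3]] = [[−3990, −12354], [2059, 6305]].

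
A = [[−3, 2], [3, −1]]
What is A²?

[[15, −8], [−12, 7]]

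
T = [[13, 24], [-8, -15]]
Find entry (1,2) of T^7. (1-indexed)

13128

tr T = -2 and det T = -3, so the characteristic polynomial is λ² − (-2)λ + (-3) with roots 1 and -3.
Eigenvectors give P = [[-2, -3], [1, 2]] with P⁻¹ = [[-2, -3], [1, 2]], and T = P·diag(1, -3)·P⁻¹.
Then T^7 = P·diag(1, -2187)·P⁻¹ = [[-2, 6561], [1, -4374]] · [[-2, -3], [1, 2]] = [[6565, 13128], [-4376, -8751]].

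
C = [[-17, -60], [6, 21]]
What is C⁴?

[[-719, -2400], [240, 801]]

tr C = 4 and det C = 3, so the characteristic polynomial is λ² − (4)λ + (3) with roots 3 and 1.
Eigenvectors give P = [[-3, 10], [1, -3]] with P⁻¹ = [[3, 10], [1, 3]], and C = P·diag(3, 1)·P⁻¹.
Then C⁴ = P·diag(81, 1)·P⁻¹ = [[-243, 10], [81, -3]] · [[3, 10], [1, 3]] = [[-719, -2400], [240, 801]].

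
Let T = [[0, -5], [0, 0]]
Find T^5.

T is strictly triangular, hence nilpotent: T^2 = 0, so T^5 = 0.

[[0, 0], [0, 0]]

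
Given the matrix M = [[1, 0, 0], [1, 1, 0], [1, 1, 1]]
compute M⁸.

[[1, 0, 0], [8, 1, 0], [36, 8, 1]]

M = I + N where N = [[0, 0, 0], [1, 0, 0], [1, 1, 0]] is strictly lower-triangular, so N³ = 0.
(I + N)⁸ = I + 8·N + 28·N² = [[1, 0, 0], [8, 1, 0], [36, 8, 1]].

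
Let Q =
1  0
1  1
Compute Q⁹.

Q = I + N where N = [[0, 0], [1, 0]] is strictly lower-triangular, so N² = 0.
(I + N)⁹ = I + 9·N = [[1, 0], [9, 1]].

[[1, 0], [9, 1]]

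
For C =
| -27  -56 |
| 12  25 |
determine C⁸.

[[45921, 91840], [-19680, -39359]]

tr C = -2 and det C = -3, so the characteristic polynomial is λ² − (-2)λ + (-3) with roots -3 and 1.
Eigenvectors give P = [[7, 2], [-3, -1]] with P⁻¹ = [[1, 2], [-3, -7]], and C = P·diag(-3, 1)·P⁻¹.
Then C⁸ = P·diag(6561, 1)·P⁻¹ = [[45927, 2], [-19683, -1]] · [[1, 2], [-3, -7]] = [[45921, 91840], [-19680, -39359]].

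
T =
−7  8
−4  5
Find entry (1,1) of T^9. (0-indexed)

tr T = −2 and det T = −3, so the characteristic polynomial is λ² − (−2)λ + (−3) with roots −3 and 1.
Eigenvectors give P = [[2, −1], [1, −1]] with P⁻¹ = [[1, −1], [1, −2]], and T = P·diag(−3, 1)·P⁻¹.
Then T^9 = P·diag(−19683, 1)·P⁻¹ = [[−39366, −1], [−19683, −1]] · [[1, −1], [1, −2]] = [[−39367, 39368], [−19684, 19685]].

19685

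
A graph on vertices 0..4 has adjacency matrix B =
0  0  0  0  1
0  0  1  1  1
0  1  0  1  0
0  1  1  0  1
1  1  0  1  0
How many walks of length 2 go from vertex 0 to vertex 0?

1

The number of length-2 walks from vertex 0 to vertex 0 is entry (0,0) of B², where B is the adjacency matrix.
B² = [[1, 1, 0, 1, 0], [1, 3, 1, 2, 1], [0, 1, 2, 1, 2], [1, 2, 1, 3, 1], [0, 1, 2, 1, 3]]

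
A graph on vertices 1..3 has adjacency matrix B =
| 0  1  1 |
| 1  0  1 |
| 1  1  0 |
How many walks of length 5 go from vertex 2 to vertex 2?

The number of length-5 walks from vertex 2 to vertex 2 is entry (2,2) of B^5, where B is the adjacency matrix.
B^2 = [[2, 1, 1], [1, 2, 1], [1, 1, 2]]
B^3 = [[2, 3, 3], [3, 2, 3], [3, 3, 2]]
B^4 = [[6, 5, 5], [5, 6, 5], [5, 5, 6]]
B^5 = [[10, 11, 11], [11, 10, 11], [11, 11, 10]]

10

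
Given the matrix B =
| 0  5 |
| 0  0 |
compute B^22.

B is strictly triangular, hence nilpotent: B^2 = 0, so B^22 = 0.

[[0, 0], [0, 0]]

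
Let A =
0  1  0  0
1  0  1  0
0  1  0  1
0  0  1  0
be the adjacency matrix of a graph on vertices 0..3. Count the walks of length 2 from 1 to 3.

The number of length-2 walks from vertex 1 to vertex 3 is entry (1,3) of A², where A is the adjacency matrix.
A² = [[1, 0, 1, 0], [0, 2, 0, 1], [1, 0, 2, 0], [0, 1, 0, 1]]

1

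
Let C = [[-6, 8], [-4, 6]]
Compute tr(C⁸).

tr C = 0 and det C = -4, so the characteristic polynomial is λ² − (0)λ + (-4) with roots 2 and -2.
Eigenvectors give P = [[1, -2], [1, -1]] with P⁻¹ = [[-1, 2], [-1, 1]], and C = P·diag(2, -2)·P⁻¹.
Then C⁸ = P·diag(256, 256)·P⁻¹ = [[256, -512], [256, -256]] · [[-1, 2], [-1, 1]] = [[256, 0], [0, 256]].

512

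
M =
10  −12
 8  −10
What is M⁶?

[[64, 0], [0, 64]]

tr M = 0 and det M = −4, so the characteristic polynomial is λ² − (0)λ + (−4) with roots −2 and 2.
Eigenvectors give P = [[1, 3], [1, 2]] with P⁻¹ = [[−2, 3], [1, −1]], and M = P·diag(−2, 2)·P⁻¹.
Then M⁶ = P·diag(64, 64)·P⁻¹ = [[64, 192], [64, 128]] · [[−2, 3], [1, −1]] = [[64, 0], [0, 64]].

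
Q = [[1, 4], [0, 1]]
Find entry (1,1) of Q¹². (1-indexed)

1

Q = I + N where N = [[0, 4], [0, 0]] is strictly upper-triangular, so N² = 0.
(I + N)¹² = I + 12·N = [[1, 48], [0, 1]].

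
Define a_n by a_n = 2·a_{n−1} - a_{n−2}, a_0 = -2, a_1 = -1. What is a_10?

With companion matrix A = [[2, -1], [1, 0]], [a_n, a_{n−1}]ᵀ = A·[a_{n−1}, a_{n−2}]ᵀ, so [a_10, a_9]ᵀ = A⁹·[a_1, a_0]ᵀ.
A⁹ = [[10, -9], [9, -8]], giving [a_10, a_9]ᵀ = [[8], [7]].

8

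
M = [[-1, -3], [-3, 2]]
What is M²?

[[10, -3], [-3, 13]]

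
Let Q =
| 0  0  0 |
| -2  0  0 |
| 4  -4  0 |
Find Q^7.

[[0, 0, 0], [0, 0, 0], [0, 0, 0]]

Q is strictly triangular, hence nilpotent: Q^3 = 0, so Q^7 = 0.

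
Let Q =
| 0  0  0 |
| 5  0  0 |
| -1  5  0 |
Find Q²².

Q is strictly triangular, hence nilpotent: Q³ = 0, so Q²² = 0.

[[0, 0, 0], [0, 0, 0], [0, 0, 0]]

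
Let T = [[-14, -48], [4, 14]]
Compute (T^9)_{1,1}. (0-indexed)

tr T = 0 and det T = -4, so the characteristic polynomial is λ² − (0)λ + (-4) with roots 2 and -2.
Eigenvectors give P = [[3, 4], [-1, -1]] with P⁻¹ = [[-1, -4], [1, 3]], and T = P·diag(2, -2)·P⁻¹.
Then T^9 = P·diag(512, -512)·P⁻¹ = [[1536, -2048], [-512, 512]] · [[-1, -4], [1, 3]] = [[-3584, -12288], [1024, 3584]].

3584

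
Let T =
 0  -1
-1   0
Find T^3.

[[0, -1], [-1, 0]]

T² = I (check: tr T = 0 and det T = -1), so T^3 = T since 3 is odd.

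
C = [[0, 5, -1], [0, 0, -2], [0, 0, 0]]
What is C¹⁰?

C is strictly triangular, hence nilpotent: C³ = 0, so C¹⁰ = 0.

[[0, 0, 0], [0, 0, 0], [0, 0, 0]]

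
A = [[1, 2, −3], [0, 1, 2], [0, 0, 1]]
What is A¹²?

A = I + N where N = [[0, 2, −3], [0, 0, 2], [0, 0, 0]] is strictly upper-triangular, so N³ = 0.
(I + N)¹² = I + 12·N + 66·N² = [[1, 24, 228], [0, 1, 24], [0, 0, 1]].

[[1, 24, 228], [0, 1, 24], [0, 0, 1]]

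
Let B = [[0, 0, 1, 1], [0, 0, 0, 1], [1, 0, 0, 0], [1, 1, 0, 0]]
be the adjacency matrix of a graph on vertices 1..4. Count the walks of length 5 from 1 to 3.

The number of length-5 walks from vertex 1 to vertex 3 is entry (1,3) of B^5, where B is the adjacency matrix.
B^2 = [[2, 1, 0, 0], [1, 1, 0, 0], [0, 0, 1, 1], [0, 0, 1, 2]]
B^3 = [[0, 0, 2, 3], [0, 0, 1, 2], [2, 1, 0, 0], [3, 2, 0, 0]]
B^4 = [[5, 3, 0, 0], [3, 2, 0, 0], [0, 0, 2, 3], [0, 0, 3, 5]]
B^5 = [[0, 0, 5, 8], [0, 0, 3, 5], [5, 3, 0, 0], [8, 5, 0, 0]]

5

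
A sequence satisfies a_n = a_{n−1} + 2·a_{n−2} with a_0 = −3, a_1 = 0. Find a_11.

With companion matrix A = [[1, 2], [1, 0]], [a_n, a_{n−1}]ᵀ = A·[a_{n−1}, a_{n−2}]ᵀ, so [a_11, a_10]ᵀ = A^10·[a_1, a_0]ᵀ.
A^10 = [[683, 682], [341, 342]], giving [a_11, a_10]ᵀ = [[−2046], [−1026]].

−2046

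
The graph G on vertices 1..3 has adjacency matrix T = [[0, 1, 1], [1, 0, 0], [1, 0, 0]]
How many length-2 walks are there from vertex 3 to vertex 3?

1

The number of length-2 walks from vertex 3 to vertex 3 is entry (3,3) of T², where T is the adjacency matrix.
T² = [[2, 0, 0], [0, 1, 1], [0, 1, 1]]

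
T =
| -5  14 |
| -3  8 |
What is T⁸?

[[-1529, 3570], [-765, 1786]]

tr T = 3 and det T = 2, so the characteristic polynomial is λ² − (3)λ + (2) with roots 2 and 1.
Eigenvectors give P = [[-2, -7], [-1, -3]] with P⁻¹ = [[3, -7], [-1, 2]], and T = P·diag(2, 1)·P⁻¹.
Then T⁸ = P·diag(256, 1)·P⁻¹ = [[-512, -7], [-256, -3]] · [[3, -7], [-1, 2]] = [[-1529, 3570], [-765, 1786]].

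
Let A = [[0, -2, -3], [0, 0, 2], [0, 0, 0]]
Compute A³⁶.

[[0, 0, 0], [0, 0, 0], [0, 0, 0]]

A is strictly triangular, hence nilpotent: A³ = 0, so A³⁶ = 0.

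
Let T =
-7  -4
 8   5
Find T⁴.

[[161, 80], [-160, -79]]

tr T = -2 and det T = -3, so the characteristic polynomial is λ² − (-2)λ + (-3) with roots 1 and -3.
Eigenvectors give P = [[-1, -1], [2, 1]] with P⁻¹ = [[1, 1], [-2, -1]], and T = P·diag(1, -3)·P⁻¹.
Then T⁴ = P·diag(1, 81)·P⁻¹ = [[-1, -81], [2, 81]] · [[1, 1], [-2, -1]] = [[161, 80], [-160, -79]].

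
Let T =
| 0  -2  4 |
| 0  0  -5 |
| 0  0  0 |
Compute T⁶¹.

[[0, 0, 0], [0, 0, 0], [0, 0, 0]]

T is strictly triangular, hence nilpotent: T³ = 0, so T⁶¹ = 0.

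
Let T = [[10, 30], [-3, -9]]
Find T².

[[10, 30], [-3, -9]]

T² = T (a projection; rank 1, trace 1), so T² = T.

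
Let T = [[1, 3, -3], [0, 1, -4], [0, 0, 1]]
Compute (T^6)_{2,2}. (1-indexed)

T = I + N where N = [[0, 3, -3], [0, 0, -4], [0, 0, 0]] is strictly upper-triangular, so N^3 = 0.
(I + N)^6 = I + 6·N + 15·N^2 = [[1, 18, -198], [0, 1, -24], [0, 0, 1]].

1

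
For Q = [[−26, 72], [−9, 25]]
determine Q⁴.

[[136, −360], [45, −119]]

tr Q = −1 and det Q = −2, so the characteristic polynomial is λ² − (−1)λ + (−2) with roots −2 and 1.
Eigenvectors give P = [[3, −8], [1, −3]] with P⁻¹ = [[3, −8], [1, −3]], and Q = P·diag(−2, 1)·P⁻¹.
Then Q⁴ = P·diag(16, 1)·P⁻¹ = [[48, −8], [16, −3]] · [[3, −8], [1, −3]] = [[136, −360], [45, −119]].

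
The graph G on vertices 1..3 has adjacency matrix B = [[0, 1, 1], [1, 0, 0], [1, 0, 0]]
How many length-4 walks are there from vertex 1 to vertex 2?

The number of length-4 walks from vertex 1 to vertex 2 is entry (1,2) of B^4, where B is the adjacency matrix.
B^2 = [[2, 0, 0], [0, 1, 1], [0, 1, 1]]
B^3 = [[0, 2, 2], [2, 0, 0], [2, 0, 0]]
B^4 = [[4, 0, 0], [0, 2, 2], [0, 2, 2]]

0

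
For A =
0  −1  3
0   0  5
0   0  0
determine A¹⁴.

[[0, 0, 0], [0, 0, 0], [0, 0, 0]]

A is strictly triangular, hence nilpotent: A³ = 0, so A¹⁴ = 0.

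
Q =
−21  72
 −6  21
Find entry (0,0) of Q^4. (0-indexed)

81

tr Q = 0 and det Q = −9, so the characteristic polynomial is λ² − (0)λ + (−9) with roots −3 and 3.
Eigenvectors give P = [[4, 3], [1, 1]] with P⁻¹ = [[1, −3], [−1, 4]], and Q = P·diag(−3, 3)·P⁻¹.
Then Q^4 = P·diag(81, 81)·P⁻¹ = [[324, 243], [81, 81]] · [[1, −3], [−1, 4]] = [[81, 0], [0, 81]].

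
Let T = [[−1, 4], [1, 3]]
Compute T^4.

[[41, 144], [36, 185]]

T^2 = [[5, 8], [2, 13]]
T^3 = [[3, 44], [11, 47]]
T^4 = [[41, 144], [36, 185]]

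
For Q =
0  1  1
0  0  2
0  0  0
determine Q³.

[[0, 0, 0], [0, 0, 0], [0, 0, 0]]

Q is strictly triangular, hence nilpotent: Q³ = 0, so Q³ = 0.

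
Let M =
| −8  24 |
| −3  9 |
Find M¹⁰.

M² = M (a projection; rank 1, trace 1), so M¹⁰ = M.

[[−8, 24], [−3, 9]]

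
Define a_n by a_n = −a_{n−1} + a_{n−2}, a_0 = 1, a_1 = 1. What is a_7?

5

With companion matrix B = [[−1, 1], [1, 0]], [a_n, a_{n−1}]ᵀ = B·[a_{n−1}, a_{n−2}]ᵀ, so [a_7, a_6]ᵀ = B⁶·[a_1, a_0]ᵀ.
B⁶ = [[13, −8], [−8, 5]], giving [a_7, a_6]ᵀ = [[5], [−3]].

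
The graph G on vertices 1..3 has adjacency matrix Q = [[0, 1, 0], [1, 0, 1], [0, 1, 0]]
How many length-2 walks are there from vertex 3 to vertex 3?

1

The number of length-2 walks from vertex 3 to vertex 3 is entry (3,3) of Q², where Q is the adjacency matrix.
Q² = [[1, 0, 1], [0, 2, 0], [1, 0, 1]]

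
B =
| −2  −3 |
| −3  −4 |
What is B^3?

[[−80, −111], [−111, −154]]

B^2 = [[13, 18], [18, 25]]
B^3 = [[−80, −111], [−111, −154]]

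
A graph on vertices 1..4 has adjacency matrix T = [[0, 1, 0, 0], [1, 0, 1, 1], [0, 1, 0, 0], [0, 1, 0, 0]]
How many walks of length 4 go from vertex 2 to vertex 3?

0

The number of length-4 walks from vertex 2 to vertex 3 is entry (2,3) of T⁴, where T is the adjacency matrix.
T² = [[1, 0, 1, 1], [0, 3, 0, 0], [1, 0, 1, 1], [1, 0, 1, 1]]
T³ = [[0, 3, 0, 0], [3, 0, 3, 3], [0, 3, 0, 0], [0, 3, 0, 0]]
T⁴ = [[3, 0, 3, 3], [0, 9, 0, 0], [3, 0, 3, 3], [3, 0, 3, 3]]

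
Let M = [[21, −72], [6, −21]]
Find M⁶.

[[729, 0], [0, 729]]

tr M = 0 and det M = −9, so the characteristic polynomial is λ² − (0)λ + (−9) with roots −3 and 3.
Eigenvectors give P = [[3, 4], [1, 1]] with P⁻¹ = [[−1, 4], [1, −3]], and M = P·diag(−3, 3)·P⁻¹.
Then M⁶ = P·diag(729, 729)·P⁻¹ = [[2187, 2916], [729, 729]] · [[−1, 4], [1, −3]] = [[729, 0], [0, 729]].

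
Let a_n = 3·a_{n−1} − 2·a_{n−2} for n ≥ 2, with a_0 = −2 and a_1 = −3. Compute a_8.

−257

With companion matrix B = [[3, −2], [1, 0]], [a_n, a_{n−1}]ᵀ = B·[a_{n−1}, a_{n−2}]ᵀ, so [a_8, a_7]ᵀ = B⁷·[a_1, a_0]ᵀ.
B⁷ = [[255, −254], [127, −126]], giving [a_8, a_7]ᵀ = [[−257], [−129]].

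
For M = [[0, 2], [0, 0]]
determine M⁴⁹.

[[0, 0], [0, 0]]

M is strictly triangular, hence nilpotent: M² = 0, so M⁴⁹ = 0.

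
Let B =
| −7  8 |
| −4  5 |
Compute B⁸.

tr B = −2 and det B = −3, so the characteristic polynomial is λ² − (−2)λ + (−3) with roots 1 and −3.
Eigenvectors give P = [[1, 2], [1, 1]] with P⁻¹ = [[−1, 2], [1, −1]], and B = P·diag(1, −3)·P⁻¹.
Then B⁸ = P·diag(1, 6561)·P⁻¹ = [[1, 13122], [1, 6561]] · [[−1, 2], [1, −1]] = [[13121, −13120], [6560, −6559]].

[[13121, −13120], [6560, −6559]]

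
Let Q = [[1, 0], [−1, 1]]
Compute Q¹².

Q = I + N where N = [[0, 0], [−1, 0]] is strictly lower-triangular, so N² = 0.
(I + N)¹² = I + 12·N = [[1, 0], [−12, 1]].

[[1, 0], [−12, 1]]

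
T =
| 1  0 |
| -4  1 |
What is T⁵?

[[1, 0], [-20, 1]]

T = I + N where N = [[0, 0], [-4, 0]] is strictly lower-triangular, so N² = 0.
(I + N)⁵ = I + 5·N = [[1, 0], [-20, 1]].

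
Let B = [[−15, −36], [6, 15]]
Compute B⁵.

tr B = 0 and det B = −9, so the characteristic polynomial is λ² − (0)λ + (−9) with roots 3 and −3.
Eigenvectors give P = [[2, −3], [−1, 1]] with P⁻¹ = [[−1, −3], [−1, −2]], and B = P·diag(3, −3)·P⁻¹.
Then B⁵ = P·diag(243, −243)·P⁻¹ = [[486, 729], [−243, −243]] · [[−1, −3], [−1, −2]] = [[−1215, −2916], [486, 1215]].

[[−1215, −2916], [486, 1215]]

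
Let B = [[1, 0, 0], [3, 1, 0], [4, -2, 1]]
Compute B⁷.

[[1, 0, 0], [21, 1, 0], [-98, -14, 1]]

B = I + N where N = [[0, 0, 0], [3, 0, 0], [4, -2, 0]] is strictly lower-triangular, so N³ = 0.
(I + N)⁷ = I + 7·N + 21·N² = [[1, 0, 0], [21, 1, 0], [-98, -14, 1]].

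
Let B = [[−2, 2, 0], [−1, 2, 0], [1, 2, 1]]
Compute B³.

[[−4, 4, 0], [−2, 4, 0], [−1, 12, 1]]

B² = [[2, 0, 0], [0, 2, 0], [−3, 8, 1]]
B³ = [[−4, 4, 0], [−2, 4, 0], [−1, 12, 1]]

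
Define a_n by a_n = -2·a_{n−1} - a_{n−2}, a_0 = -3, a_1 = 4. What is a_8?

With companion matrix A = [[-2, -1], [1, 0]], [a_n, a_{n−1}]ᵀ = A·[a_{n−1}, a_{n−2}]ᵀ, so [a_8, a_7]ᵀ = A⁷·[a_1, a_0]ᵀ.
A⁷ = [[-8, -7], [7, 6]], giving [a_8, a_7]ᵀ = [[-11], [10]].

-11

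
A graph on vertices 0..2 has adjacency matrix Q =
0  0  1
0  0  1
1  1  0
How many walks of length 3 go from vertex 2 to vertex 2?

0

The number of length-3 walks from vertex 2 to vertex 2 is entry (2,2) of Q³, where Q is the adjacency matrix.
Q² = [[1, 1, 0], [1, 1, 0], [0, 0, 2]]
Q³ = [[0, 0, 2], [0, 0, 2], [2, 2, 0]]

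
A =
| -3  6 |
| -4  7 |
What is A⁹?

[[-39363, 59046], [-39364, 59047]]

tr A = 4 and det A = 3, so the characteristic polynomial is λ² − (4)λ + (3) with roots 3 and 1.
Eigenvectors give P = [[1, 3], [1, 2]] with P⁻¹ = [[-2, 3], [1, -1]], and A = P·diag(3, 1)·P⁻¹.
Then A⁹ = P·diag(19683, 1)·P⁻¹ = [[19683, 3], [19683, 2]] · [[-2, 3], [1, -1]] = [[-39363, 59046], [-39364, 59047]].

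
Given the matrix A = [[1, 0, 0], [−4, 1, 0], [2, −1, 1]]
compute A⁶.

A = I + N where N = [[0, 0, 0], [−4, 0, 0], [2, −1, 0]] is strictly lower-triangular, so N³ = 0.
(I + N)⁶ = I + 6·N + 15·N² = [[1, 0, 0], [−24, 1, 0], [72, −6, 1]].

[[1, 0, 0], [−24, 1, 0], [72, −6, 1]]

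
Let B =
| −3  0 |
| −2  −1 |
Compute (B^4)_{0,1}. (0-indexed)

B^2 = [[9, 0], [8, 1]]
B^3 = [[−27, 0], [−26, −1]]
B^4 = [[81, 0], [80, 1]]

0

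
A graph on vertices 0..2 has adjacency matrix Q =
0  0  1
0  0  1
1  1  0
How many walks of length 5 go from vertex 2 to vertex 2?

0

The number of length-5 walks from vertex 2 to vertex 2 is entry (2,2) of Q⁵, where Q is the adjacency matrix.
Q² = [[1, 1, 0], [1, 1, 0], [0, 0, 2]]
Q³ = [[0, 0, 2], [0, 0, 2], [2, 2, 0]]
Q⁴ = [[2, 2, 0], [2, 2, 0], [0, 0, 4]]
Q⁵ = [[0, 0, 4], [0, 0, 4], [4, 4, 0]]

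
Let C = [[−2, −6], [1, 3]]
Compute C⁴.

[[−2, −6], [1, 3]]

C² = C (a projection; rank 1, trace 1), so C⁴ = C.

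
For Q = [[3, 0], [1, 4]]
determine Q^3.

[[27, 0], [37, 64]]

Q^2 = [[9, 0], [7, 16]]
Q^3 = [[27, 0], [37, 64]]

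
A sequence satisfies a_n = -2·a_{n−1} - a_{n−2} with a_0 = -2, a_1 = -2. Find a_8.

With companion matrix C = [[-2, -1], [1, 0]], [a_n, a_{n−1}]ᵀ = C·[a_{n−1}, a_{n−2}]ᵀ, so [a_8, a_7]ᵀ = C⁷·[a_1, a_0]ᵀ.
C⁷ = [[-8, -7], [7, 6]], giving [a_8, a_7]ᵀ = [[30], [-26]].

30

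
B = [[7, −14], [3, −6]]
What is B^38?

B² = B (a projection; rank 1, trace 1), so B^38 = B.

[[7, −14], [3, −6]]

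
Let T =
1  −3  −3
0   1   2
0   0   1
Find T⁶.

T = I + N where N = [[0, −3, −3], [0, 0, 2], [0, 0, 0]] is strictly upper-triangular, so N³ = 0.
(I + N)⁶ = I + 6·N + 15·N² = [[1, −18, −108], [0, 1, 12], [0, 0, 1]].

[[1, −18, −108], [0, 1, 12], [0, 0, 1]]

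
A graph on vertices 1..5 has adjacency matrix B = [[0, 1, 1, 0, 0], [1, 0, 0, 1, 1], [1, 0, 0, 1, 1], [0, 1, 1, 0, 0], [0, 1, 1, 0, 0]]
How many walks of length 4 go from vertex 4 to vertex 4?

The number of length-4 walks from vertex 4 to vertex 4 is entry (4,4) of B^4, where B is the adjacency matrix.
B^2 = [[2, 0, 0, 2, 2], [0, 3, 3, 0, 0], [0, 3, 3, 0, 0], [2, 0, 0, 2, 2], [2, 0, 0, 2, 2]]
B^3 = [[0, 6, 6, 0, 0], [6, 0, 0, 6, 6], [6, 0, 0, 6, 6], [0, 6, 6, 0, 0], [0, 6, 6, 0, 0]]
B^4 = [[12, 0, 0, 12, 12], [0, 18, 18, 0, 0], [0, 18, 18, 0, 0], [12, 0, 0, 12, 12], [12, 0, 0, 12, 12]]

12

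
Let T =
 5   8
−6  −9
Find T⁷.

[[6557, 8744], [−6558, −8745]]

tr T = −4 and det T = 3, so the characteristic polynomial is λ² − (−4)λ + (3) with roots −3 and −1.
Eigenvectors give P = [[1, 4], [−1, −3]] with P⁻¹ = [[−3, −4], [1, 1]], and T = P·diag(−3, −1)·P⁻¹.
Then T⁷ = P·diag(−2187, −1)·P⁻¹ = [[−2187, −4], [2187, 3]] · [[−3, −4], [1, 1]] = [[6557, 8744], [−6558, −8745]].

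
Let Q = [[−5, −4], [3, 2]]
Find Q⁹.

tr Q = −3 and det Q = 2, so the characteristic polynomial is λ² − (−3)λ + (2) with roots −1 and −2.
Eigenvectors give P = [[−1, 4], [1, −3]] with P⁻¹ = [[3, 4], [1, 1]], and Q = P·diag(−1, −2)·P⁻¹.
Then Q⁹ = P·diag(−1, −512)·P⁻¹ = [[1, −2048], [−1, 1536]] · [[3, 4], [1, 1]] = [[−2045, −2044], [1533, 1532]].

[[−2045, −2044], [1533, 1532]]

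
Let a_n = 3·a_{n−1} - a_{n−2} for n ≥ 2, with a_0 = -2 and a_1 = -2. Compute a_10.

-8362

With companion matrix B = [[3, -1], [1, 0]], [a_n, a_{n−1}]ᵀ = B·[a_{n−1}, a_{n−2}]ᵀ, so [a_10, a_9]ᵀ = B⁹·[a_1, a_0]ᵀ.
B⁹ = [[6765, -2584], [2584, -987]], giving [a_10, a_9]ᵀ = [[-8362], [-3194]].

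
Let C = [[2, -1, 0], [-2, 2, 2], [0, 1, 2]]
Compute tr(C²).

20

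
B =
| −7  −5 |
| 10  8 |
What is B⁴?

[[−49, −65], [130, 146]]

tr B = 1 and det B = −6, so the characteristic polynomial is λ² − (1)λ + (−6) with roots 3 and −2.
Eigenvectors give P = [[−1, −1], [2, 1]] with P⁻¹ = [[1, 1], [−2, −1]], and B = P·diag(3, −2)·P⁻¹.
Then B⁴ = P·diag(81, 16)·P⁻¹ = [[−81, −16], [162, 16]] · [[1, 1], [−2, −1]] = [[−49, −65], [130, 146]].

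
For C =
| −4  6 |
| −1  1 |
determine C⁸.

tr C = −3 and det C = 2, so the characteristic polynomial is λ² − (−3)λ + (2) with roots −1 and −2.
Eigenvectors give P = [[2, 3], [1, 1]] with P⁻¹ = [[−1, 3], [1, −2]], and C = P·diag(−1, −2)·P⁻¹.
Then C⁸ = P·diag(1, 256)·P⁻¹ = [[2, 768], [1, 256]] · [[−1, 3], [1, −2]] = [[766, −1530], [255, −509]].

[[766, −1530], [255, −509]]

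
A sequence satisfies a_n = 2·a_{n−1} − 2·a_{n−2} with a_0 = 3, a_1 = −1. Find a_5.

With companion matrix T = [[2, −2], [1, 0]], [a_n, a_{n−1}]ᵀ = T·[a_{n−1}, a_{n−2}]ᵀ, so [a_5, a_4]ᵀ = T⁴·[a_1, a_0]ᵀ.
T⁴ = [[−4, 0], [0, −4]], giving [a_5, a_4]ᵀ = [[4], [−12]].

4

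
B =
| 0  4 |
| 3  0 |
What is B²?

[[12, 0], [0, 12]]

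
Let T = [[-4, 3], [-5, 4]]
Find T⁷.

[[-4, 3], [-5, 4]]

T² = I (check: tr T = 0 and det T = -1), so T⁷ = T since 7 is odd.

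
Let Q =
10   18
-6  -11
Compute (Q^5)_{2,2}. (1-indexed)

-131

tr Q = -1 and det Q = -2, so the characteristic polynomial is λ² − (-1)λ + (-2) with roots 1 and -2.
Eigenvectors give P = [[-2, -3], [1, 2]] with P⁻¹ = [[-2, -3], [1, 2]], and Q = P·diag(1, -2)·P⁻¹.
Then Q^5 = P·diag(1, -32)·P⁻¹ = [[-2, 96], [1, -64]] · [[-2, -3], [1, 2]] = [[100, 198], [-66, -131]].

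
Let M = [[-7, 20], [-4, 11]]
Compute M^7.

tr M = 4 and det M = 3, so the characteristic polynomial is λ² − (4)λ + (3) with roots 1 and 3.
Eigenvectors give P = [[5, -2], [2, -1]] with P⁻¹ = [[1, -2], [2, -5]], and M = P·diag(1, 3)·P⁻¹.
Then M^7 = P·diag(1, 2187)·P⁻¹ = [[5, -4374], [2, -2187]] · [[1, -2], [2, -5]] = [[-8743, 21860], [-4372, 10931]].

[[-8743, 21860], [-4372, 10931]]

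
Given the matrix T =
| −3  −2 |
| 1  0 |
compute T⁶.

tr T = −3 and det T = 2, so the characteristic polynomial is λ² − (−3)λ + (2) with roots −1 and −2.
Eigenvectors give P = [[−1, 2], [1, −1]] with P⁻¹ = [[1, 2], [1, 1]], and T = P·diag(−1, −2)·P⁻¹.
Then T⁶ = P·diag(1, 64)·P⁻¹ = [[−1, 128], [1, −64]] · [[1, 2], [1, 1]] = [[127, 126], [−63, −62]].

[[127, 126], [−63, −62]]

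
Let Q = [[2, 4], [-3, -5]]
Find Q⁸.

[[-764, -1020], [765, 1021]]

tr Q = -3 and det Q = 2, so the characteristic polynomial is λ² − (-3)λ + (2) with roots -2 and -1.
Eigenvectors give P = [[-1, 4], [1, -3]] with P⁻¹ = [[3, 4], [1, 1]], and Q = P·diag(-2, -1)·P⁻¹.
Then Q⁸ = P·diag(256, 1)·P⁻¹ = [[-256, 4], [256, -3]] · [[3, 4], [1, 1]] = [[-764, -1020], [765, 1021]].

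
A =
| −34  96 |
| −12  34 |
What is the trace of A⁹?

0

tr A = 0 and det A = −4, so the characteristic polynomial is λ² − (0)λ + (−4) with roots −2 and 2.
Eigenvectors give P = [[−3, 8], [−1, 3]] with P⁻¹ = [[−3, 8], [−1, 3]], and A = P·diag(−2, 2)·P⁻¹.
Then A⁹ = P·diag(−512, 512)·P⁻¹ = [[1536, 4096], [512, 1536]] · [[−3, 8], [−1, 3]] = [[−8704, 24576], [−3072, 8704]].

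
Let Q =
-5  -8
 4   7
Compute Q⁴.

tr Q = 2 and det Q = -3, so the characteristic polynomial is λ² − (2)λ + (-3) with roots 3 and -1.
Eigenvectors give P = [[-1, -2], [1, 1]] with P⁻¹ = [[1, 2], [-1, -1]], and Q = P·diag(3, -1)·P⁻¹.
Then Q⁴ = P·diag(81, 1)·P⁻¹ = [[-81, -2], [81, 1]] · [[1, 2], [-1, -1]] = [[-79, -160], [80, 161]].

[[-79, -160], [80, 161]]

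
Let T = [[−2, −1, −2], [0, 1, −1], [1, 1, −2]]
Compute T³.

T² = [[2, −1, 9], [−1, 0, 1], [−4, −2, 1]]
T³ = [[5, 6, −21], [3, 2, 0], [9, 3, 8]]

[[5, 6, −21], [3, 2, 0], [9, 3, 8]]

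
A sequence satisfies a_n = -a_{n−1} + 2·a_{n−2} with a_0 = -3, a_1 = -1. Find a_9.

339

With companion matrix Q = [[-1, 2], [1, 0]], [a_n, a_{n−1}]ᵀ = Q·[a_{n−1}, a_{n−2}]ᵀ, so [a_9, a_8]ᵀ = Q⁸·[a_1, a_0]ᵀ.
Q⁸ = [[171, -170], [-85, 86]], giving [a_9, a_8]ᵀ = [[339], [-173]].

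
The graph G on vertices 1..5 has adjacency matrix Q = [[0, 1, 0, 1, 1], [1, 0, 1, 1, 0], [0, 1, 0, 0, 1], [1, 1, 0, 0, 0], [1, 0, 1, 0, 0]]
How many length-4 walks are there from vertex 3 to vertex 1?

11

The number of length-4 walks from vertex 3 to vertex 1 is entry (3,1) of Q⁴, where Q is the adjacency matrix.
Q² = [[3, 1, 2, 1, 0], [1, 3, 0, 1, 2], [2, 0, 2, 1, 0], [1, 1, 1, 2, 1], [0, 2, 0, 1, 2]]
Q³ = [[2, 6, 1, 4, 5], [6, 2, 5, 4, 1], [1, 5, 0, 2, 4], [4, 4, 2, 2, 2], [5, 1, 4, 2, 0]]
Q⁴ = [[15, 7, 11, 8, 3], [7, 15, 3, 8, 11], [11, 3, 9, 6, 1], [8, 8, 6, 8, 6], [3, 11, 1, 6, 9]]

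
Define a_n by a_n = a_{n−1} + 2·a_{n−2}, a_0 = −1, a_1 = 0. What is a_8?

With companion matrix Q = [[1, 2], [1, 0]], [a_n, a_{n−1}]ᵀ = Q·[a_{n−1}, a_{n−2}]ᵀ, so [a_8, a_7]ᵀ = Q⁷·[a_1, a_0]ᵀ.
Q⁷ = [[85, 86], [43, 42]], giving [a_8, a_7]ᵀ = [[−86], [−42]].

−86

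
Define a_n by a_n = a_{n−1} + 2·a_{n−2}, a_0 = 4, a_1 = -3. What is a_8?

With companion matrix T = [[1, 2], [1, 0]], [a_n, a_{n−1}]ᵀ = T·[a_{n−1}, a_{n−2}]ᵀ, so [a_8, a_7]ᵀ = T⁷·[a_1, a_0]ᵀ.
T⁷ = [[85, 86], [43, 42]], giving [a_8, a_7]ᵀ = [[89], [39]].

89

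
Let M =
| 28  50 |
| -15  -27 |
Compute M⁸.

[[38086, 63050], [-18915, -31269]]

tr M = 1 and det M = -6, so the characteristic polynomial is λ² − (1)λ + (-6) with roots -2 and 3.
Eigenvectors give P = [[-5, -2], [3, 1]] with P⁻¹ = [[1, 2], [-3, -5]], and M = P·diag(-2, 3)·P⁻¹.
Then M⁸ = P·diag(256, 6561)·P⁻¹ = [[-1280, -13122], [768, 6561]] · [[1, 2], [-3, -5]] = [[38086, 63050], [-18915, -31269]].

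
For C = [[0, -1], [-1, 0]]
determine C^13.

C² = I (check: tr C = 0 and det C = -1), so C^13 = C since 13 is odd.

[[0, -1], [-1, 0]]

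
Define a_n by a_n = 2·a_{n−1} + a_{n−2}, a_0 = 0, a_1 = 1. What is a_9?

With companion matrix M = [[2, 1], [1, 0]], [a_n, a_{n−1}]ᵀ = M·[a_{n−1}, a_{n−2}]ᵀ, so [a_9, a_8]ᵀ = M⁸·[a_1, a_0]ᵀ.
M⁸ = [[985, 408], [408, 169]], giving [a_9, a_8]ᵀ = [[985], [408]].

985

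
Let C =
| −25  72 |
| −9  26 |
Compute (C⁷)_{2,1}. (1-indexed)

−387

tr C = 1 and det C = −2, so the characteristic polynomial is λ² − (1)λ + (−2) with roots −1 and 2.
Eigenvectors give P = [[3, −8], [1, −3]] with P⁻¹ = [[3, −8], [1, −3]], and C = P·diag(−1, 2)·P⁻¹.
Then C⁷ = P·diag(−1, 128)·P⁻¹ = [[−3, −1024], [−1, −384]] · [[3, −8], [1, −3]] = [[−1033, 3096], [−387, 1160]].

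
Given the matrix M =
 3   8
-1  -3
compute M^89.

[[3, 8], [-1, -3]]

M² = I (check: tr M = 0 and det M = -1), so M^89 = M since 89 is odd.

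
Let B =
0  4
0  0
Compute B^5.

B is strictly triangular, hence nilpotent: B^2 = 0, so B^5 = 0.

[[0, 0], [0, 0]]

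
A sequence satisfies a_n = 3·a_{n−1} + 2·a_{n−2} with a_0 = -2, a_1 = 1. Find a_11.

-34921

With companion matrix C = [[3, 2], [1, 0]], [a_n, a_{n−1}]ᵀ = C·[a_{n−1}, a_{n−2}]ᵀ, so [a_11, a_10]ᵀ = C¹⁰·[a_1, a_0]ᵀ.
C¹⁰ = [[283667, 159294], [79647, 44726]], giving [a_11, a_10]ᵀ = [[-34921], [-9805]].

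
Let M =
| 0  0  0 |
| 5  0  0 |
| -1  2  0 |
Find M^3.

M is strictly triangular, hence nilpotent: M^3 = 0, so M^3 = 0.

[[0, 0, 0], [0, 0, 0], [0, 0, 0]]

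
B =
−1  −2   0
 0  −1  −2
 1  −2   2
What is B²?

[[1, 4, 4], [−2, 5, −2], [1, −4, 8]]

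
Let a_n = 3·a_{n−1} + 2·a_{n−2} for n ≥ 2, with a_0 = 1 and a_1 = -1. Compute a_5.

-61

With companion matrix C = [[3, 2], [1, 0]], [a_n, a_{n−1}]ᵀ = C·[a_{n−1}, a_{n−2}]ᵀ, so [a_5, a_4]ᵀ = C^4·[a_1, a_0]ᵀ.
C^4 = [[139, 78], [39, 22]], giving [a_5, a_4]ᵀ = [[-61], [-17]].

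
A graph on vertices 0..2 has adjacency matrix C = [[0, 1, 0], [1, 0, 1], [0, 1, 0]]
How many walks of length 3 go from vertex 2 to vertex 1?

The number of length-3 walks from vertex 2 to vertex 1 is entry (2,1) of C³, where C is the adjacency matrix.
C² = [[1, 0, 1], [0, 2, 0], [1, 0, 1]]
C³ = [[0, 2, 0], [2, 0, 2], [0, 2, 0]]

2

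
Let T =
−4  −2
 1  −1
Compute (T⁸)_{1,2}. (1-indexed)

tr T = −5 and det T = 6, so the characteristic polynomial is λ² − (−5)λ + (6) with roots −3 and −2.
Eigenvectors give P = [[2, −1], [−1, 1]] with P⁻¹ = [[1, 1], [1, 2]], and T = P·diag(−3, −2)·P⁻¹.
Then T⁸ = P·diag(6561, 256)·P⁻¹ = [[13122, −256], [−6561, 256]] · [[1, 1], [1, 2]] = [[12866, 12610], [−6305, −6049]].

12610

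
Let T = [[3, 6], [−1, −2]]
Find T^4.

T² = T (a projection; rank 1, trace 1), so T^4 = T.

[[3, 6], [−1, −2]]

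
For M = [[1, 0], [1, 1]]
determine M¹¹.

M = I + N where N = [[0, 0], [1, 0]] is strictly lower-triangular, so N² = 0.
(I + N)¹¹ = I + 11·N = [[1, 0], [11, 1]].

[[1, 0], [11, 1]]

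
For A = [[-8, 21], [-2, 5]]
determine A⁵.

[[-218, 651], [-62, 185]]

tr A = -3 and det A = 2, so the characteristic polynomial is λ² − (-3)λ + (2) with roots -2 and -1.
Eigenvectors give P = [[-7, 3], [-2, 1]] with P⁻¹ = [[-1, 3], [-2, 7]], and A = P·diag(-2, -1)·P⁻¹.
Then A⁵ = P·diag(-32, -1)·P⁻¹ = [[224, -3], [64, -1]] · [[-1, 3], [-2, 7]] = [[-218, 651], [-62, 185]].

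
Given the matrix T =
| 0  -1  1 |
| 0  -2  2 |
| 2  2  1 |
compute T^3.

[[-2, -12, 9], [-4, -24, 18], [14, 20, 1]]

T^2 = [[2, 4, -1], [4, 8, -2], [2, -4, 7]]
T^3 = [[-2, -12, 9], [-4, -24, 18], [14, 20, 1]]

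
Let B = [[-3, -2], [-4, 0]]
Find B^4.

[[361, 150], [300, 136]]

B^2 = [[17, 6], [12, 8]]
B^3 = [[-75, -34], [-68, -24]]
B^4 = [[361, 150], [300, 136]]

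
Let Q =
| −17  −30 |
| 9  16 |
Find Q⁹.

tr Q = −1 and det Q = −2, so the characteristic polynomial is λ² − (−1)λ + (−2) with roots −2 and 1.
Eigenvectors give P = [[2, 5], [−1, −3]] with P⁻¹ = [[3, 5], [−1, −2]], and Q = P·diag(−2, 1)·P⁻¹.
Then Q⁹ = P·diag(−512, 1)·P⁻¹ = [[−1024, 5], [512, −3]] · [[3, 5], [−1, −2]] = [[−3077, −5130], [1539, 2566]].

[[−3077, −5130], [1539, 2566]]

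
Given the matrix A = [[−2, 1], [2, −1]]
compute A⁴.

[[54, −27], [−54, 27]]

A² = [[6, −3], [−6, 3]]
A³ = [[−18, 9], [18, −9]]
A⁴ = [[54, −27], [−54, 27]]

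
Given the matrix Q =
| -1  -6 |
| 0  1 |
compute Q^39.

[[-1, -6], [0, 1]]

Q² = I (check: tr Q = 0 and det Q = -1), so Q^39 = Q since 39 is odd.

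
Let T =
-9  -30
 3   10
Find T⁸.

T² = T (a projection; rank 1, trace 1), so T⁸ = T.

[[-9, -30], [3, 10]]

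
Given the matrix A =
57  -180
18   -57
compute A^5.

[[4617, -14580], [1458, -4617]]

tr A = 0 and det A = -9, so the characteristic polynomial is λ² − (0)λ + (-9) with roots -3 and 3.
Eigenvectors give P = [[3, -10], [1, -3]] with P⁻¹ = [[-3, 10], [-1, 3]], and A = P·diag(-3, 3)·P⁻¹.
Then A^5 = P·diag(-243, 243)·P⁻¹ = [[-729, -2430], [-243, -729]] · [[-3, 10], [-1, 3]] = [[4617, -14580], [1458, -4617]].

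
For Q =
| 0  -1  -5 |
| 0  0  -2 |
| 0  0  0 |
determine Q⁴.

Q is strictly triangular, hence nilpotent: Q³ = 0, so Q⁴ = 0.

[[0, 0, 0], [0, 0, 0], [0, 0, 0]]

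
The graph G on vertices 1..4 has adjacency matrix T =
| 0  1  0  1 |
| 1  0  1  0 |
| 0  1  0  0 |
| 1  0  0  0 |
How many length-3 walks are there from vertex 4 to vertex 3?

1

The number of length-3 walks from vertex 4 to vertex 3 is entry (4,3) of T³, where T is the adjacency matrix.
T² = [[2, 0, 1, 0], [0, 2, 0, 1], [1, 0, 1, 0], [0, 1, 0, 1]]
T³ = [[0, 3, 0, 2], [3, 0, 2, 0], [0, 2, 0, 1], [2, 0, 1, 0]]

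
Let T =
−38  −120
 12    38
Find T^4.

[[16, 0], [0, 16]]

tr T = 0 and det T = −4, so the characteristic polynomial is λ² − (0)λ + (−4) with roots −2 and 2.
Eigenvectors give P = [[10, −3], [−3, 1]] with P⁻¹ = [[1, 3], [3, 10]], and T = P·diag(−2, 2)·P⁻¹.
Then T^4 = P·diag(16, 16)·P⁻¹ = [[160, −48], [−48, 16]] · [[1, 3], [3, 10]] = [[16, 0], [0, 16]].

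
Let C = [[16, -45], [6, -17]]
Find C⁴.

[[-74, 225], [-30, 91]]

tr C = -1 and det C = -2, so the characteristic polynomial is λ² − (-1)λ + (-2) with roots -2 and 1.
Eigenvectors give P = [[-5, 3], [-2, 1]] with P⁻¹ = [[1, -3], [2, -5]], and C = P·diag(-2, 1)·P⁻¹.
Then C⁴ = P·diag(16, 1)·P⁻¹ = [[-80, 3], [-32, 1]] · [[1, -3], [2, -5]] = [[-74, 225], [-30, 91]].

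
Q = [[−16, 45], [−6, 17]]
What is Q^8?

[[−1274, 3825], [−510, 1531]]

tr Q = 1 and det Q = −2, so the characteristic polynomial is λ² − (1)λ + (−2) with roots 2 and −1.
Eigenvectors give P = [[−5, 3], [−2, 1]] with P⁻¹ = [[1, −3], [2, −5]], and Q = P·diag(2, −1)·P⁻¹.
Then Q^8 = P·diag(256, 1)·P⁻¹ = [[−1280, 3], [−512, 1]] · [[1, −3], [2, −5]] = [[−1274, 3825], [−510, 1531]].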